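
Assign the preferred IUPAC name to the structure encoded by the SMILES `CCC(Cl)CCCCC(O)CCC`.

The longest chain bearing the –OH group is 11 carbons long (undecane).
An alcohol (–OH) is the principal characteristic group, giving the suffix -ol.
Number the chain so that numbering from this end puts the hydroxyl group at C-4 rather than C-8.
With this numbering: the hydroxyl at C-4; a chloro group at C-9.
Putting it together: 9-chloroundecan-4-ol.

9-chloroundecan-4-ol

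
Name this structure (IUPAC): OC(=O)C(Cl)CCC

The longest carbon chain that includes the –COOH group has 5 carbons, so the parent hydride is pentane.
The principal characteristic group is a carboxylic acid (terminal –COOH), named with the suffix -oic acid.
Number the chain so that the carboxylic acid carbon is C-1 by definition.
This places a chloro group at C-2.
Assembling the pieces gives 2-chloropentanoic acid.

2-chloropentanoic acid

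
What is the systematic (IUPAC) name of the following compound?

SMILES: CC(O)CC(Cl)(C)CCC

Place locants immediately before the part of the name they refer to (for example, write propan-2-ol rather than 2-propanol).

4-chloro-4-methylheptan-2-ol

Counting along the main chain through the –OH group gives 7 carbons: the parent is heptane.
The highest-priority functional group is an alcohol (–OH), so the name ends in -ol.
Number the chain so that numbering from this end puts the hydroxyl group at C-2 rather than C-6.
This places the hydroxyl at C-2; a chloro group at C-4; a methyl group at C-4.
Prefixes are listed alphabetically: chloro, methyl.
The name is 4-chloro-4-methylheptan-2-ol.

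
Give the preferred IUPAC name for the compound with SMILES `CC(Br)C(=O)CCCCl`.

2-bromo-6-chlorohexan-3-one

The longest carbon chain that includes the carbonyl has 6 carbons, so the parent hydride is hexane.
The highest-priority functional group is a ketone (C=O on an internal carbon), so the name ends in -one.
The numbering direction is chosen so that numbering from this end puts the carbonyl group at C-3 rather than C-4.
This places the carbonyl at C-3; a bromo group at C-2; a chloro group at C-6.
Substituent prefixes are cited in alphabetical order (multiplying prefixes like di-/tri- are ignored for ordering).
Putting it together: 2-bromo-6-chlorohexan-3-one.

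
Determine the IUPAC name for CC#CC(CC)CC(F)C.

4-ethyl-6-fluorohept-2-yne

The longest chain bearing the multiple bond is 7 carbons long (heptane).
The chain contains a C≡C triple bond, so the unsaturation ending is -yne.
The numbering direction is chosen so that numbering from this end puts the triple bond at C-2 rather than C-5.
With this numbering: the triple bond between C-2 and C-3; an ethyl group at C-4; a fluoro group at C-6.
Substituent prefixes are cited in alphabetical order (multiplying prefixes like di-/tri- are ignored for ordering).
Putting it together: 4-ethyl-6-fluorohept-2-yne.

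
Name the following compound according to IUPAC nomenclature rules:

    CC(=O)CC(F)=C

The longest carbon chain that includes the carbonyl and the multiple bond has 5 carbons, so the parent hydride is pentane.
The highest-priority functional group is a ketone (C=O on an internal carbon), so the name ends in -one.
The chain contains a C=C double bond, so the unsaturation ending is -ene.
The numbering direction is chosen so that numbering from this end puts the carbonyl group at C-2 rather than C-4.
This places the carbonyl at C-2; the double bond between C-4 and C-5; a fluoro group at C-4.
Putting it together: 4-fluoropent-4-en-2-one.

4-fluoropent-4-en-2-one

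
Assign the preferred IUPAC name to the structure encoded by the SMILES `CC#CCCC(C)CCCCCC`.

6-methyldodec-2-yne

Counting along the main chain through the multiple bond gives 12 carbons: the parent is dodecane.
There is one C≡C triple bond, indicated by the ending -yne.
Choose the numbering such that numbering from this end puts the triple bond at C-2 rather than C-10.
This places the triple bond between C-2 and C-3; a methyl group at C-6.
The name is 6-methyldodec-2-yne.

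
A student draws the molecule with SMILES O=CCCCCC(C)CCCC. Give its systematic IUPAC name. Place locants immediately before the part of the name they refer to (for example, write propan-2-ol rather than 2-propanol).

The longest carbon chain that includes the –CHO group has 10 carbons, so the parent hydride is decane.
The highest-priority functional group is an aldehyde (terminal –CHO), so the name ends in -al.
Choose the numbering such that the aldehyde carbon is C-1 by definition.
With this numbering: a methyl group at C-6.
The name is 6-methyldecanal.

6-methyldecanal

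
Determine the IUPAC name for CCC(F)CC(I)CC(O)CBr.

1-bromo-6-fluoro-4-iodooctan-2-ol

Counting along the main chain through the –OH group gives 8 carbons: the parent is octane.
An alcohol (–OH) is the principal characteristic group, giving the suffix -ol.
The numbering direction is chosen so that numbering from this end puts the hydroxyl group at C-2 rather than C-7.
That gives the hydroxyl at C-2; a bromo group at C-1; a fluoro group at C-6; an iodo group at C-4.
Prefixes are listed alphabetically: bromo, fluoro, iodo.
The name is 1-bromo-6-fluoro-4-iodooctan-2-ol.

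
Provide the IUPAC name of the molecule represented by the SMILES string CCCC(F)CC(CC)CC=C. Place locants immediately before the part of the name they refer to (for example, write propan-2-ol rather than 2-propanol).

The longest chain bearing the multiple bond is 9 carbons long (nonane).
There is one C=C double bond, indicated by the ending -ene.
Number the chain so that numbering from this end puts the double bond at C-1 rather than C-8.
This places the double bond between C-1 and C-2; an ethyl group at C-4; a fluoro group at C-6.
The substituents are ordered alphabetically, ignoring any di-/tri- multipliers.
Putting it together: 4-ethyl-6-fluoronon-1-ene.

4-ethyl-6-fluoronon-1-ene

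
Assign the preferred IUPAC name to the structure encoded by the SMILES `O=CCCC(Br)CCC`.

Counting along the main chain through the –CHO group gives 7 carbons: the parent is heptane.
An aldehyde (terminal –CHO) is the principal characteristic group, giving the suffix -al.
The numbering direction is chosen so that the aldehyde carbon is C-1 by definition.
This places a bromo group at C-4.
Putting it together: 4-bromoheptanal.

4-bromoheptanal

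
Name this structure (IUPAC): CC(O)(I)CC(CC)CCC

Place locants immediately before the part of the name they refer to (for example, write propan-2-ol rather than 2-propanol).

4-ethyl-2-iodoheptan-2-ol

The longest chain bearing the –OH group is 7 carbons long (heptane).
An alcohol (–OH) is the principal characteristic group, giving the suffix -ol.
The numbering direction is chosen so that numbering from this end puts the hydroxyl group at C-2 rather than C-6.
With this numbering: the hydroxyl at C-2; an ethyl group at C-4; an iodo group at C-2.
Prefixes are listed alphabetically: ethyl, iodo.
Assembling the pieces gives 4-ethyl-2-iodoheptan-2-ol.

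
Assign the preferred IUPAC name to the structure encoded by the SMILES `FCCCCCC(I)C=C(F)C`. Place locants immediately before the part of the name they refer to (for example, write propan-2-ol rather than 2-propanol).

Counting along the main chain through the multiple bond gives 9 carbons: the parent is nonane.
A C=C double bond in the chain gives the infix -ene-.
Number the chain so that numbering from this end puts the double bond at C-2 rather than C-7.
That gives the double bond between C-2 and C-3; fluoro groups at C-2 and C-9; an iodo group at C-4.
Substituent prefixes are cited in alphabetical order (multiplying prefixes like di-/tri- are ignored for ordering).
The name is 2,9-difluoro-4-iodonon-2-ene.

2,9-difluoro-4-iodonon-2-ene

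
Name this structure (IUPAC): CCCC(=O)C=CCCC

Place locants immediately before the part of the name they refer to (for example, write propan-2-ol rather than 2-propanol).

non-5-en-4-one

Counting along the main chain through the carbonyl and the multiple bond gives 9 carbons: the parent is nonane.
The highest-priority functional group is a ketone (C=O on an internal carbon), so the name ends in -one.
The chain contains a C=C double bond, so the unsaturation ending is -ene.
Choose the numbering such that numbering from this end puts the carbonyl group at C-4 rather than C-6.
This places the carbonyl at C-4; the double bond between C-5 and C-6.
The name is non-5-en-4-one.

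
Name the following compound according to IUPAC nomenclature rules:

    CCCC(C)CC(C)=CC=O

3,5-dimethyloct-2-enal

Counting along the main chain through the –CHO group and the multiple bond gives 8 carbons: the parent is octane.
The principal characteristic group is an aldehyde (terminal –CHO), named with the suffix -al.
There is one C=C double bond, indicated by the ending -ene.
Number the chain so that the aldehyde carbon is C-1 by definition.
With this numbering: the double bond between C-2 and C-3; methyl groups at C-3 and C-5.
Putting it together: 3,5-dimethyloct-2-enal.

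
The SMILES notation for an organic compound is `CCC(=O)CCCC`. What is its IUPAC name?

Counting along the main chain through the carbonyl gives 7 carbons: the parent is heptane.
The highest-priority functional group is a ketone (C=O on an internal carbon), so the name ends in -one.
The numbering direction is chosen so that numbering from this end puts the carbonyl group at C-3 rather than C-5.
That gives the carbonyl at C-3.
Putting it together: heptan-3-one.

heptan-3-one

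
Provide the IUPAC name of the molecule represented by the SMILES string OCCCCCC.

Counting along the main chain through the –OH group gives 6 carbons: the parent is hexane.
The highest-priority functional group is an alcohol (–OH), so the name ends in -ol.
The numbering direction is chosen so that numbering from this end puts the hydroxyl group at C-1 rather than C-6.
With this numbering: the hydroxyl at C-1.
Assembling the pieces gives hexan-1-ol.

hexan-1-ol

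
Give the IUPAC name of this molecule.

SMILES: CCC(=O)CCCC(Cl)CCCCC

7-chlorododecan-3-one

Counting along the main chain through the carbonyl gives 12 carbons: the parent is dodecane.
The principal characteristic group is a ketone (C=O on an internal carbon), named with the suffix -one.
Number the chain so that numbering from this end puts the carbonyl group at C-3 rather than C-10.
That gives the carbonyl at C-3; a chloro group at C-7.
Assembling the pieces gives 7-chlorododecan-3-one.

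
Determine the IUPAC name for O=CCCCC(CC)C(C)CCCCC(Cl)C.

11-chloro-5-ethyl-6-methyldodecanal

Counting along the main chain through the –CHO group gives 12 carbons: the parent is dodecane.
An aldehyde (terminal –CHO) is the principal characteristic group, giving the suffix -al.
Number the chain so that the aldehyde carbon is C-1 by definition.
This places a chloro group at C-11; an ethyl group at C-5; a methyl group at C-6.
The substituents are ordered alphabetically, ignoring any di-/tri- multipliers.
Putting it together: 11-chloro-5-ethyl-6-methyldodecanal.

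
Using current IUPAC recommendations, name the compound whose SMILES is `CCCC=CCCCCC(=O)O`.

The longest chain bearing the –COOH group and the multiple bond is 10 carbons long (decane).
The principal characteristic group is a carboxylic acid (terminal –COOH), named with the suffix -oic acid.
The chain contains a C=C double bond, so the unsaturation ending is -ene.
The numbering direction is chosen so that the carboxylic acid carbon is C-1 by definition.
With this numbering: the double bond between C-6 and C-7.
The name is dec-6-enoic acid.

dec-6-enoic acid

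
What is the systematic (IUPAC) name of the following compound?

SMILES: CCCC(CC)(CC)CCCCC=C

The longest chain bearing the multiple bond is 10 carbons long (decane).
There is one C=C double bond, indicated by the ending -ene.
Choose the numbering such that numbering from this end puts the double bond at C-1 rather than C-9.
With this numbering: the double bond between C-1 and C-2; two ethyl groups at C-7.
Assembling the pieces gives 7,7-diethyldec-1-ene.

7,7-diethyldec-1-ene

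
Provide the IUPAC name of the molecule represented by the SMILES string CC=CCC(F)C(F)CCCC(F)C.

The longest chain bearing the multiple bond is 11 carbons long (undecane).
The chain contains a C=C double bond, so the unsaturation ending is -ene.
Choose the numbering such that numbering from this end puts the double bond at C-2 rather than C-9.
With this numbering: the double bond between C-2 and C-3; fluoro groups at C-5 and C-6 and C-10.
Putting it together: 5,6,10-trifluoroundec-2-ene.

5,6,10-trifluoroundec-2-ene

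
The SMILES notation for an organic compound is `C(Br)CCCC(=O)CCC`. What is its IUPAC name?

8-bromooctan-4-one

The longest chain bearing the carbonyl is 8 carbons long (octane).
A ketone (C=O on an internal carbon) is the principal characteristic group, giving the suffix -one.
Number the chain so that numbering from this end puts the carbonyl group at C-4 rather than C-5.
This places the carbonyl at C-4; a bromo group at C-8.
Assembling the pieces gives 8-bromooctan-4-one.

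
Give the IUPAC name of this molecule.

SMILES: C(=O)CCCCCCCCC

decanal

The longest carbon chain that includes the –CHO group has 10 carbons, so the parent hydride is decane.
The principal characteristic group is an aldehyde (terminal –CHO), named with the suffix -al.
Choose the numbering such that the aldehyde carbon is C-1 by definition.
Assembling the pieces gives decanal.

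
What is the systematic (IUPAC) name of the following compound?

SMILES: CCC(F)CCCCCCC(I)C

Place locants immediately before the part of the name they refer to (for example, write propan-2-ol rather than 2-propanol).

9-fluoro-2-iodoundecane

The longest continuous carbon chain has 11 atoms, so the parent hydride is undecane.
Number the chain so that the substituent locant set {2,9} is lower than {3,10} at the first point of difference.
With this numbering: a fluoro group at C-9; an iodo group at C-2.
The substituents are ordered alphabetically, ignoring any di-/tri- multipliers.
Putting it together: 9-fluoro-2-iodoundecane.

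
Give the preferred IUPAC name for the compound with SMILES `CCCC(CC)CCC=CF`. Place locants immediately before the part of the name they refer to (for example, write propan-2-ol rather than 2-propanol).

Counting along the main chain through the multiple bond gives 8 carbons: the parent is octane.
A C=C double bond in the chain gives the infix -ene-.
Number the chain so that numbering from this end puts the double bond at C-1 rather than C-7.
With this numbering: the double bond between C-1 and C-2; an ethyl group at C-5; a fluoro group at C-1.
Substituent prefixes are cited in alphabetical order (multiplying prefixes like di-/tri- are ignored for ordering).
Assembling the pieces gives 5-ethyl-1-fluorooct-1-ene.

5-ethyl-1-fluorooct-1-ene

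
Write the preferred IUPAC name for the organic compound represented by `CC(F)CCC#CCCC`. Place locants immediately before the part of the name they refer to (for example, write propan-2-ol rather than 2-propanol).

8-fluoronon-4-yne

The longest chain bearing the multiple bond is 9 carbons long (nonane).
A C≡C triple bond in the chain gives the infix -yne-.
Number the chain so that numbering from this end puts the triple bond at C-4 rather than C-5.
That gives the triple bond between C-4 and C-5; a fluoro group at C-8.
Putting it together: 8-fluoronon-4-yne.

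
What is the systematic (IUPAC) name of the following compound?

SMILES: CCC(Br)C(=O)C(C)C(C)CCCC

3-bromo-5,6-dimethyldecan-4-one

The longest chain bearing the carbonyl is 10 carbons long (decane).
The principal characteristic group is a ketone (C=O on an internal carbon), named with the suffix -one.
The numbering direction is chosen so that numbering from this end puts the carbonyl group at C-4 rather than C-7.
That gives the carbonyl at C-4; a bromo group at C-3; methyl groups at C-5 and C-6.
Prefixes are listed alphabetically: bromo, methyl.
Assembling the pieces gives 3-bromo-5,6-dimethyldecan-4-one.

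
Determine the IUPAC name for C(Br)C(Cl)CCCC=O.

The longest chain bearing the –CHO group is 6 carbons long (hexane).
The principal characteristic group is an aldehyde (terminal –CHO), named with the suffix -al.
Number the chain so that the aldehyde carbon is C-1 by definition.
This places a bromo group at C-6; a chloro group at C-5.
The substituents are ordered alphabetically, ignoring any di-/tri- multipliers.
The name is 6-bromo-5-chlorohexanal.

6-bromo-5-chlorohexanal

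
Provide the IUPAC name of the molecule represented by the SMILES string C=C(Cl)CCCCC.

The longest chain bearing the multiple bond is 7 carbons long (heptane).
A C=C double bond in the chain gives the infix -ene-.
Choose the numbering such that numbering from this end puts the double bond at C-1 rather than C-6.
This places the double bond between C-1 and C-2; a chloro group at C-2.
Putting it together: 2-chlorohept-1-ene.

2-chlorohept-1-ene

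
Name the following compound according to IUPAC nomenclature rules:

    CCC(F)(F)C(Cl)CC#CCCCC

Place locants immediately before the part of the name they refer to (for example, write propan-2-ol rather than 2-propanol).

8-chloro-9,9-difluoroundec-5-yne

The longest chain bearing the multiple bond is 11 carbons long (undecane).
A C≡C triple bond in the chain gives the infix -yne-.
Choose the numbering such that numbering from this end puts the triple bond at C-5 rather than C-6.
With this numbering: the triple bond between C-5 and C-6; a chloro group at C-8; two fluoro groups at C-9.
Substituent prefixes are cited in alphabetical order (multiplying prefixes like di-/tri- are ignored for ordering).
Assembling the pieces gives 8-chloro-9,9-difluoroundec-5-yne.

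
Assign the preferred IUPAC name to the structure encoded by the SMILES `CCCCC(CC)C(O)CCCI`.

The longest chain bearing the –OH group is 9 carbons long (nonane).
The principal characteristic group is an alcohol (–OH), named with the suffix -ol.
The numbering direction is chosen so that numbering from this end puts the hydroxyl group at C-4 rather than C-6.
This places the hydroxyl at C-4; an ethyl group at C-5; an iodo group at C-1.
Substituent prefixes are cited in alphabetical order (multiplying prefixes like di-/tri- are ignored for ordering).
Assembling the pieces gives 5-ethyl-1-iodononan-4-ol.

5-ethyl-1-iodononan-4-ol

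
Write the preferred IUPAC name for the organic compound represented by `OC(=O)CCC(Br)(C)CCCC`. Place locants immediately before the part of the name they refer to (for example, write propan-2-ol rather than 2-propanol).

4-bromo-4-methyloctanoic acid

Counting along the main chain through the –COOH group gives 8 carbons: the parent is octane.
A carboxylic acid (terminal –COOH) is the principal characteristic group, giving the suffix -oic acid.
Choose the numbering such that the carboxylic acid carbon is C-1 by definition.
With this numbering: a bromo group at C-4; a methyl group at C-4.
Substituent prefixes are cited in alphabetical order (multiplying prefixes like di-/tri- are ignored for ordering).
Assembling the pieces gives 4-bromo-4-methyloctanoic acid.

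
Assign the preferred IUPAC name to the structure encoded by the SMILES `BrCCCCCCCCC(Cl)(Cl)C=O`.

The longest chain bearing the –CHO group is 10 carbons long (decane).
The principal characteristic group is an aldehyde (terminal –CHO), named with the suffix -al.
The numbering direction is chosen so that the aldehyde carbon is C-1 by definition.
With this numbering: a bromo group at C-10; two chloro groups at C-2.
Substituent prefixes are cited in alphabetical order (multiplying prefixes like di-/tri- are ignored for ordering).
The name is 10-bromo-2,2-dichlorodecanal.

10-bromo-2,2-dichlorodecanal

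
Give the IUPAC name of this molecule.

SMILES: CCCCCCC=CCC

The longest chain bearing the multiple bond is 10 carbons long (decane).
A C=C double bond in the chain gives the infix -ene-.
Number the chain so that numbering from this end puts the double bond at C-3 rather than C-7.
With this numbering: the double bond between C-3 and C-4.
Assembling the pieces gives dec-3-ene.

dec-3-ene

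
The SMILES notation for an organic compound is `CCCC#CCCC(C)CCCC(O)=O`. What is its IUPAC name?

5-methyldodec-8-ynoic acid

Counting along the main chain through the –COOH group and the multiple bond gives 12 carbons: the parent is dodecane.
The principal characteristic group is a carboxylic acid (terminal –COOH), named with the suffix -oic acid.
There is one C≡C triple bond, indicated by the ending -yne.
Number the chain so that the carboxylic acid carbon is C-1 by definition.
That gives the triple bond between C-8 and C-9; a methyl group at C-5.
Assembling the pieces gives 5-methyldodec-8-ynoic acid.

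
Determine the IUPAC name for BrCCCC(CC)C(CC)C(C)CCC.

1-bromo-4,5-diethyl-6-methylnonane

The longest carbon chain is 9 atoms: the parent is nonane.
The numbering direction is chosen so that the substituent locant set {1,4,5,6} is lower than {4,5,6,9} at the first point of difference.
That gives a bromo group at C-1; ethyl groups at C-4 and C-5; a methyl group at C-6.
The substituents are ordered alphabetically, ignoring any di-/tri- multipliers.
Assembling the pieces gives 1-bromo-4,5-diethyl-6-methylnonane.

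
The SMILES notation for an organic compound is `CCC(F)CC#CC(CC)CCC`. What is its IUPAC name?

The longest carbon chain that includes the multiple bond has 10 carbons, so the parent hydride is decane.
The chain contains a C≡C triple bond, so the unsaturation ending is -yne.
Number the chain so that the substituent locant set {3,7} is lower than {4,8} at the first point of difference.
With this numbering: the triple bond between C-5 and C-6; an ethyl group at C-7; a fluoro group at C-3.
Prefixes are listed alphabetically: ethyl, fluoro.
Putting it together: 7-ethyl-3-fluorodec-5-yne.

7-ethyl-3-fluorodec-5-yne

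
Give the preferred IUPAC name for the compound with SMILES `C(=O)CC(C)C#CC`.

Counting along the main chain through the –CHO group and the multiple bond gives 6 carbons: the parent is hexane.
The principal characteristic group is an aldehyde (terminal –CHO), named with the suffix -al.
There is one C≡C triple bond, indicated by the ending -yne.
Number the chain so that the aldehyde carbon is C-1 by definition.
With this numbering: the triple bond between C-4 and C-5; a methyl group at C-3.
The name is 3-methylhex-4-ynal.

3-methylhex-4-ynal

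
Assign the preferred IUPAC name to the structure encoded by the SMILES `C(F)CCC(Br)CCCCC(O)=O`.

6-bromo-9-fluorononanoic acid

The longest carbon chain that includes the –COOH group has 9 carbons, so the parent hydride is nonane.
The principal characteristic group is a carboxylic acid (terminal –COOH), named with the suffix -oic acid.
Choose the numbering such that the carboxylic acid carbon is C-1 by definition.
This places a bromo group at C-6; a fluoro group at C-9.
Substituent prefixes are cited in alphabetical order (multiplying prefixes like di-/tri- are ignored for ordering).
The name is 6-bromo-9-fluorononanoic acid.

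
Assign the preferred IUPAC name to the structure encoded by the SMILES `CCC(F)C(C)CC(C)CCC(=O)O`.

The longest carbon chain that includes the –COOH group has 9 carbons, so the parent hydride is nonane.
A carboxylic acid (terminal –COOH) is the principal characteristic group, giving the suffix -oic acid.
The numbering direction is chosen so that the carboxylic acid carbon is C-1 by definition.
This places a fluoro group at C-7; methyl groups at C-4 and C-6.
Prefixes are listed alphabetically: fluoro, methyl.
The name is 7-fluoro-4,6-dimethylnonanoic acid.

7-fluoro-4,6-dimethylnonanoic acid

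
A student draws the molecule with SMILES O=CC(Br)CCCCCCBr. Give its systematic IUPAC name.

The longest carbon chain that includes the –CHO group has 8 carbons, so the parent hydride is octane.
The principal characteristic group is an aldehyde (terminal –CHO), named with the suffix -al.
Number the chain so that the aldehyde carbon is C-1 by definition.
That gives bromo groups at C-2 and C-8.
Assembling the pieces gives 2,8-dibromooctanal.

2,8-dibromooctanal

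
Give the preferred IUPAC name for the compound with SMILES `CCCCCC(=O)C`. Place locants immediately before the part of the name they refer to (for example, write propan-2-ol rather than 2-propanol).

The longest chain bearing the carbonyl is 7 carbons long (heptane).
A ketone (C=O on an internal carbon) is the principal characteristic group, giving the suffix -one.
Choose the numbering such that numbering from this end puts the carbonyl group at C-2 rather than C-6.
This places the carbonyl at C-2.
The name is heptan-2-one.

heptan-2-one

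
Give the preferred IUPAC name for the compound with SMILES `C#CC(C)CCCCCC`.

3-methylnon-1-yne

The longest chain bearing the multiple bond is 9 carbons long (nonane).
There is one C≡C triple bond, indicated by the ending -yne.
Choose the numbering such that numbering from this end puts the triple bond at C-1 rather than C-8.
That gives the triple bond between C-1 and C-2; a methyl group at C-3.
Assembling the pieces gives 3-methylnon-1-yne.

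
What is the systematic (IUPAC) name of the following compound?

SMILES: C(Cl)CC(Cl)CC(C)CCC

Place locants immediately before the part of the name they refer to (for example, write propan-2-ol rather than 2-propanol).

1,3-dichloro-5-methyloctane

The parent chain contains 8 carbons (octane).
Choose the numbering such that the substituent locant set {1,3,5} is lower than {4,6,8} at the first point of difference.
This places chloro groups at C-1 and C-3; a methyl group at C-5.
Prefixes are listed alphabetically: chloro, methyl.
The name is 1,3-dichloro-5-methyloctane.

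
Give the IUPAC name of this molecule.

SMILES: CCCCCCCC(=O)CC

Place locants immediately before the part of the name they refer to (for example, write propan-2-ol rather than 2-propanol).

decan-3-one

The longest chain bearing the carbonyl is 10 carbons long (decane).
The highest-priority functional group is a ketone (C=O on an internal carbon), so the name ends in -one.
Choose the numbering such that numbering from this end puts the carbonyl group at C-3 rather than C-8.
With this numbering: the carbonyl at C-3.
Assembling the pieces gives decan-3-one.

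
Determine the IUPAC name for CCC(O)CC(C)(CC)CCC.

The longest carbon chain that includes the –OH group has 8 carbons, so the parent hydride is octane.
An alcohol (–OH) is the principal characteristic group, giving the suffix -ol.
The numbering direction is chosen so that numbering from this end puts the hydroxyl group at C-3 rather than C-6.
With this numbering: the hydroxyl at C-3; an ethyl group at C-5; a methyl group at C-5.
Substituent prefixes are cited in alphabetical order (multiplying prefixes like di-/tri- are ignored for ordering).
Putting it together: 5-ethyl-5-methyloctan-3-ol.

5-ethyl-5-methyloctan-3-ol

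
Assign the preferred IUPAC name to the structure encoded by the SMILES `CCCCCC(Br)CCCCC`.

The longest carbon chain is 11 atoms: the parent is undecane.
The molecule is symmetric, so either numbering direction gives the same locants.
This places a bromo group at C-6.
The name is 6-bromoundecane.

6-bromoundecane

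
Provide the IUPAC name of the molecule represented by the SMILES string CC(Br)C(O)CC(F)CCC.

The longest carbon chain that includes the –OH group has 8 carbons, so the parent hydride is octane.
The highest-priority functional group is an alcohol (–OH), so the name ends in -ol.
Number the chain so that numbering from this end puts the hydroxyl group at C-3 rather than C-6.
That gives the hydroxyl at C-3; a bromo group at C-2; a fluoro group at C-5.
The substituents are ordered alphabetically, ignoring any di-/tri- multipliers.
Putting it together: 2-bromo-5-fluorooctan-3-ol.

2-bromo-5-fluorooctan-3-ol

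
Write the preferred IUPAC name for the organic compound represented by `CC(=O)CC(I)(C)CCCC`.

The longest chain bearing the carbonyl is 8 carbons long (octane).
A ketone (C=O on an internal carbon) is the principal characteristic group, giving the suffix -one.
The numbering direction is chosen so that numbering from this end puts the carbonyl group at C-2 rather than C-7.
This places the carbonyl at C-2; an iodo group at C-4; a methyl group at C-4.
Substituent prefixes are cited in alphabetical order (multiplying prefixes like di-/tri- are ignored for ordering).
Putting it together: 4-iodo-4-methyloctan-2-one.

4-iodo-4-methyloctan-2-one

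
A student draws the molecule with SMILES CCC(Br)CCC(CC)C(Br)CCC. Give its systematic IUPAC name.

3,7-dibromo-6-ethyldecane

The parent chain contains 10 carbons (decane).
The numbering direction is chosen so that the substituent locant set {3,6,7} is lower than {4,5,8} at the first point of difference.
This places bromo groups at C-3 and C-7; an ethyl group at C-6.
Substituent prefixes are cited in alphabetical order (multiplying prefixes like di-/tri- are ignored for ordering).
The name is 3,7-dibromo-6-ethyldecane.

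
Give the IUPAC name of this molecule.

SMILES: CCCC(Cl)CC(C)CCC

4-chloro-6-methylnonane

The parent chain contains 9 carbons (nonane).
The numbering direction is chosen so that the locant sets are identical either way, so the alphabetically earlier chloro substituent takes the lower locant (4 rather than 6).
With this numbering: a chloro group at C-4; a methyl group at C-6.
The substituents are ordered alphabetically, ignoring any di-/tri- multipliers.
Assembling the pieces gives 4-chloro-6-methylnonane.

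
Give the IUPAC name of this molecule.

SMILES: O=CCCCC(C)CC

5-methylheptanal

The longest carbon chain that includes the –CHO group has 7 carbons, so the parent hydride is heptane.
The highest-priority functional group is an aldehyde (terminal –CHO), so the name ends in -al.
Choose the numbering such that the aldehyde carbon is C-1 by definition.
That gives a methyl group at C-5.
Assembling the pieces gives 5-methylheptanal.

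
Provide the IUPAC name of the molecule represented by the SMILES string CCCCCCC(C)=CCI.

The longest chain bearing the multiple bond is 9 carbons long (nonane).
A C=C double bond in the chain gives the infix -ene-.
The numbering direction is chosen so that numbering from this end puts the double bond at C-2 rather than C-7.
That gives the double bond between C-2 and C-3; an iodo group at C-1; a methyl group at C-3.
Substituent prefixes are cited in alphabetical order (multiplying prefixes like di-/tri- are ignored for ordering).
Assembling the pieces gives 1-iodo-3-methylnon-2-ene.

1-iodo-3-methylnon-2-ene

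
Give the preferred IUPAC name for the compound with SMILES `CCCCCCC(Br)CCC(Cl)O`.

The longest chain bearing the –OH group is 10 carbons long (decane).
The highest-priority functional group is an alcohol (–OH), so the name ends in -ol.
The numbering direction is chosen so that numbering from this end puts the hydroxyl group at C-1 rather than C-10.
This places the hydroxyl at C-1; a bromo group at C-4; a chloro group at C-1.
Substituent prefixes are cited in alphabetical order (multiplying prefixes like di-/tri- are ignored for ordering).
The name is 4-bromo-1-chlorodecan-1-ol.

4-bromo-1-chlorodecan-1-ol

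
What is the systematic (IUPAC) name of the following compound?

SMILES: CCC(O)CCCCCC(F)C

9-fluorodecan-3-ol

The longest carbon chain that includes the –OH group has 10 carbons, so the parent hydride is decane.
The highest-priority functional group is an alcohol (–OH), so the name ends in -ol.
The numbering direction is chosen so that numbering from this end puts the hydroxyl group at C-3 rather than C-8.
That gives the hydroxyl at C-3; a fluoro group at C-9.
The name is 9-fluorodecan-3-ol.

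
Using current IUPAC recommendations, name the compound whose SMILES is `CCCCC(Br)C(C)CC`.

The longest continuous carbon chain has 8 atoms, so the parent hydride is octane.
Choose the numbering such that the substituent locant set {3,4} is lower than {5,6} at the first point of difference.
With this numbering: a bromo group at C-4; a methyl group at C-3.
Substituent prefixes are cited in alphabetical order (multiplying prefixes like di-/tri- are ignored for ordering).
Assembling the pieces gives 4-bromo-3-methyloctane.

4-bromo-3-methyloctane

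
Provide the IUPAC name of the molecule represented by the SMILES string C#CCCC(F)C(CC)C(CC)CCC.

6,7-diethyl-5-fluorodec-1-yne

Counting along the main chain through the multiple bond gives 10 carbons: the parent is decane.
A C≡C triple bond in the chain gives the infix -yne-.
Number the chain so that numbering from this end puts the triple bond at C-1 rather than C-9.
This places the triple bond between C-1 and C-2; ethyl groups at C-6 and C-7; a fluoro group at C-5.
Substituent prefixes are cited in alphabetical order (multiplying prefixes like di-/tri- are ignored for ordering).
Assembling the pieces gives 6,7-diethyl-5-fluorodec-1-yne.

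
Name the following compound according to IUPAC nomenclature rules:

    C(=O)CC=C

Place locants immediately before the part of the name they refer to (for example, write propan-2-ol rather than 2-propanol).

Counting along the main chain through the –CHO group and the multiple bond gives 4 carbons: the parent is butane.
The highest-priority functional group is an aldehyde (terminal –CHO), so the name ends in -al.
A C=C double bond in the chain gives the infix -ene-.
Number the chain so that the aldehyde carbon is C-1 by definition.
That gives the double bond between C-3 and C-4.
Putting it together: but-3-enal.

but-3-enal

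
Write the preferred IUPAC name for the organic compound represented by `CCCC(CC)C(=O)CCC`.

The longest carbon chain that includes the carbonyl has 8 carbons, so the parent hydride is octane.
A ketone (C=O on an internal carbon) is the principal characteristic group, giving the suffix -one.
Choose the numbering such that numbering from this end puts the carbonyl group at C-4 rather than C-5.
With this numbering: the carbonyl at C-4; an ethyl group at C-5.
The name is 5-ethyloctan-4-one.

5-ethyloctan-4-one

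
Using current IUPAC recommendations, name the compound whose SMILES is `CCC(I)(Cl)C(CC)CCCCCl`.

1,6-dichloro-5-ethyl-6-iodooctane

The longest continuous carbon chain has 8 atoms, so the parent hydride is octane.
Number the chain so that the substituent locant set {1,5,6,6} is lower than {3,3,4,8} at the first point of difference.
With this numbering: chloro groups at C-1 and C-6; an ethyl group at C-5; an iodo group at C-6.
Prefixes are listed alphabetically: chloro, ethyl, iodo.
Assembling the pieces gives 1,6-dichloro-5-ethyl-6-iodooctane.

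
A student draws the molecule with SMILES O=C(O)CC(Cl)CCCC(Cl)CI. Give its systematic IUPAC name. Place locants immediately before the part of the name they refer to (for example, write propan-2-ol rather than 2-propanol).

The longest chain bearing the –COOH group is 8 carbons long (octane).
The principal characteristic group is a carboxylic acid (terminal –COOH), named with the suffix -oic acid.
The numbering direction is chosen so that the carboxylic acid carbon is C-1 by definition.
With this numbering: chloro groups at C-3 and C-7; an iodo group at C-8.
Substituent prefixes are cited in alphabetical order (multiplying prefixes like di-/tri- are ignored for ordering).
The name is 3,7-dichloro-8-iodooctanoic acid.

3,7-dichloro-8-iodooctanoic acid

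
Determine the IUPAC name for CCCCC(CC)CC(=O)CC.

5-ethylnonan-3-one

Counting along the main chain through the carbonyl gives 9 carbons: the parent is nonane.
A ketone (C=O on an internal carbon) is the principal characteristic group, giving the suffix -one.
Choose the numbering such that numbering from this end puts the carbonyl group at C-3 rather than C-7.
This places the carbonyl at C-3; an ethyl group at C-5.
The name is 5-ethylnonan-3-one.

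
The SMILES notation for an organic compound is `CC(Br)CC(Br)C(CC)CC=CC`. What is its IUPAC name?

The longest carbon chain that includes the multiple bond has 9 carbons, so the parent hydride is nonane.
There is one C=C double bond, indicated by the ending -ene.
Number the chain so that numbering from this end puts the double bond at C-2 rather than C-7.
That gives the double bond between C-2 and C-3; bromo groups at C-6 and C-8; an ethyl group at C-5.
Substituent prefixes are cited in alphabetical order (multiplying prefixes like di-/tri- are ignored for ordering).
Assembling the pieces gives 6,8-dibromo-5-ethylnon-2-ene.

6,8-dibromo-5-ethylnon-2-ene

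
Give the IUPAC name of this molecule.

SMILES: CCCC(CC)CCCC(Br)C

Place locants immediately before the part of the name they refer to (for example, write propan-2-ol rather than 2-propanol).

2-bromo-6-ethylnonane

The parent chain contains 9 carbons (nonane).
The numbering direction is chosen so that the substituent locant set {2,6} is lower than {4,8} at the first point of difference.
This places a bromo group at C-2; an ethyl group at C-6.
Prefixes are listed alphabetically: bromo, ethyl.
The name is 2-bromo-6-ethylnonane.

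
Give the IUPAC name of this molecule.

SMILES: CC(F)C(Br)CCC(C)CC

The longest carbon chain is 8 atoms: the parent is octane.
Choose the numbering such that the substituent locant set {2,3,6} is lower than {3,6,7} at the first point of difference.
That gives a bromo group at C-3; a fluoro group at C-2; a methyl group at C-6.
Substituent prefixes are cited in alphabetical order (multiplying prefixes like di-/tri- are ignored for ordering).
The name is 3-bromo-2-fluoro-6-methyloctane.

3-bromo-2-fluoro-6-methyloctane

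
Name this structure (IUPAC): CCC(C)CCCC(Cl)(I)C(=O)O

The longest chain bearing the –COOH group is 8 carbons long (octane).
The principal characteristic group is a carboxylic acid (terminal –COOH), named with the suffix -oic acid.
The numbering direction is chosen so that the carboxylic acid carbon is C-1 by definition.
With this numbering: a chloro group at C-2; an iodo group at C-2; a methyl group at C-6.
Prefixes are listed alphabetically: chloro, iodo, methyl.
Assembling the pieces gives 2-chloro-2-iodo-6-methyloctanoic acid.

2-chloro-2-iodo-6-methyloctanoic acid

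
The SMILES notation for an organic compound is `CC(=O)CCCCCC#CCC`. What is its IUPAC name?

The longest carbon chain that includes the carbonyl and the multiple bond has 11 carbons, so the parent hydride is undecane.
The principal characteristic group is a ketone (C=O on an internal carbon), named with the suffix -one.
A C≡C triple bond in the chain gives the infix -yne-.
The numbering direction is chosen so that numbering from this end puts the carbonyl group at C-2 rather than C-10.
This places the carbonyl at C-2; the triple bond between C-8 and C-9.
Putting it together: undec-8-yn-2-one.

undec-8-yn-2-one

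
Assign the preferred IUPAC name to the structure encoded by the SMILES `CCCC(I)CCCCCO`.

6-iodononan-1-ol

Counting along the main chain through the –OH group gives 9 carbons: the parent is nonane.
The highest-priority functional group is an alcohol (–OH), so the name ends in -ol.
Number the chain so that numbering from this end puts the hydroxyl group at C-1 rather than C-9.
That gives the hydroxyl at C-1; an iodo group at C-6.
Assembling the pieces gives 6-iodononan-1-ol.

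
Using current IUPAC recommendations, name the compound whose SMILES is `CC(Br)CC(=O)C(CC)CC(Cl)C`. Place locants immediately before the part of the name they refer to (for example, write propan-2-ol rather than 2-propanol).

Counting along the main chain through the carbonyl gives 8 carbons: the parent is octane.
The highest-priority functional group is a ketone (C=O on an internal carbon), so the name ends in -one.
Number the chain so that numbering from this end puts the carbonyl group at C-4 rather than C-5.
With this numbering: the carbonyl at C-4; a bromo group at C-2; a chloro group at C-7; an ethyl group at C-5.
Substituent prefixes are cited in alphabetical order (multiplying prefixes like di-/tri- are ignored for ordering).
The name is 2-bromo-7-chloro-5-ethyloctan-4-one.

2-bromo-7-chloro-5-ethyloctan-4-one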